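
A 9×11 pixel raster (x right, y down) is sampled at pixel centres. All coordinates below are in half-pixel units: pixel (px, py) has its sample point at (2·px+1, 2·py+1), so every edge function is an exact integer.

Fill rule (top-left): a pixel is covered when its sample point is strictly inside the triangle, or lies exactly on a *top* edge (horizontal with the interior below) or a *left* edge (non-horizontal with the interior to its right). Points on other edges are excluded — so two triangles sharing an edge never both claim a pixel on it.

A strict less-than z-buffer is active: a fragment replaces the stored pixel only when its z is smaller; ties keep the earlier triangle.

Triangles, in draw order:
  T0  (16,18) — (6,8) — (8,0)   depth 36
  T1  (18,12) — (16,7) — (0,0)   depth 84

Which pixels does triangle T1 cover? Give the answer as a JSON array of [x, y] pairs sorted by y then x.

T0:
  2·area = 100
  edge (16, 18)→(6, 8): d=(-10,-10) top-left  bias=+0
  edge (6, 8)→(8, 0): d=(2,-8) top-left  bias=+0
  edge (8, 0)→(16, 18): d=(8,18) right/bottom  bias=-1
    (0,1)@(1, 3): e=[0,-50,150] → ·  [on edge]
    (4,1)@(9, 3): e=[80,14,6] → #
    (5,1)@(11, 3): e=[100,30,-30] → ·
    (1,2)@(3, 5): e=[0,-30,130] → ·  [on edge]
    (3,2)@(7, 5): e=[40,2,58] → #
    (5,2)@(11, 5): e=[80,34,-14] → ·
    (2,3)@(5, 7): e=[0,-10,110] → ·  [on edge]
    (3,3)@(7, 7): e=[20,6,74] → #
    (5,3)@(11, 7): e=[60,38,2] → #
    (6,3)@(13, 7): e=[80,54,-34] → ·
    (3,4)@(7, 9): e=[0,10,90] → #  [on edge]
    (6,4)@(13, 9): e=[60,58,-18] → ·
    (4,5)@(9, 11): e=[0,30,70] → #  [on edge]
    (5,6)@(11, 13): e=[0,50,50] → #  [on edge]
    (6,7)@(13, 15): e=[0,70,30] → #  [on edge]
    (7,8)@(15, 17): e=[0,90,10] → #  [on edge]
    (8,9)@(17, 19): e=[0,110,-10] → ·  [on edge]
  covered (15 px):
    · · · · · · · · ·
    · · · · # · · · ·
    · · · # # · · · ·
    · · · # # # · · ·
    · · · # # # · · ·
    · · · · # # · · ·
    · · · · · # # · ·
    · · · · · · # · ·
    · · · · · · · # ·
    · · · · · · · · ·
    · · · · · · · · ·
T1:
  2·area = 66  (B↔C swapped to make it positive)
  edge (18, 12)→(0, 0): d=(-18,-12) top-left  bias=+0
  edge (0, 0)→(16, 7): d=(16,7) right/bottom  bias=-1
  edge (16, 7)→(18, 12): d=(2,5) right/bottom  bias=-1
    (2,1)@(5, 3): e=[6,13,47] → #
    (3,1)@(7, 3): e=[30,-1,37] → ·
    (2,2)@(5, 5): e=[-30,45,51] → ·
    (4,2)@(9, 5): e=[18,17,31] → #
    (5,2)@(11, 5): e=[42,3,21] → #
    (6,2)@(13, 5): e=[66,-11,11] → ·
    (4,3)@(9, 7): e=[-18,49,35] → ·
    (5,3)@(11, 7): e=[6,35,25] → #
    (6,3)@(13, 7): e=[30,21,15] → #
    (7,3)@(15, 7): e=[54,7,5] → #
    (8,3)@(17, 7): e=[78,-7,-5] → ·
    (5,4)@(11, 9): e=[-30,67,29] → ·
  covered (8 px):
    · · · · · · · · ·
    · · # · · · · · ·
    · · · · # # · · ·
    · · · · · # # # ·
    · · · · · · · # ·
    · · · · · · · · #
    · · · · · · · · ·
    · · · · · · · · ·
    · · · · · · · · ·
    · · · · · · · · ·
    · · · · · · · · ·

Answer: [[2,1],[4,2],[5,2],[5,3],[6,3],[7,3],[7,4],[8,5]]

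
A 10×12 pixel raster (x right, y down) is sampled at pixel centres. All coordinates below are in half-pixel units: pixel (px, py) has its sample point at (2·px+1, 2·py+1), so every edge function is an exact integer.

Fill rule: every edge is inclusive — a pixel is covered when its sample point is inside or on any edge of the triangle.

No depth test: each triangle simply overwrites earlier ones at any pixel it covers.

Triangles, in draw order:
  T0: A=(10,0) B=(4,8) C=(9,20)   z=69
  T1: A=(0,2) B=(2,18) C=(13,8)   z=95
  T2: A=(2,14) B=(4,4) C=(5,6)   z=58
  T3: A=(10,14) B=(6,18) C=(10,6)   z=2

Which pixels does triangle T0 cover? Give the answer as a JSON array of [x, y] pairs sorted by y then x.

T0:
  2·area = 112  (B↔C swapped to make it positive)
  edge (10, 0)→(9, 20): d=(-1,20) inclusive
  edge (9, 20)→(4, 8): d=(-5,-12) inclusive
  edge (4, 8)→(10, 0): d=(6,-8) inclusive
    (4,1)@(9, 3): e=[17,85,10] → X
    (5,1)@(11, 3): e=[-23,109,26] → .
    (3,2)@(7, 5): e=[55,51,6] → X
    (5,2)@(11, 5): e=[-25,99,38] → .
    (2,3)@(5, 7): e=[93,17,2] → X
    (5,3)@(11, 7): e=[-27,89,50] → .
    (2,4)@(5, 9): e=[91,7,14] → X
    (5,4)@(11, 9): e=[-29,79,62] → .
    (2,5)@(5, 11): e=[89,-3,26] → .
    (3,5)@(7, 11): e=[49,21,42] → X
    (5,5)@(11, 11): e=[-31,69,74] → .
    (3,6)@(7, 13): e=[47,11,54] → X
  covered (17 px):
    . . . . . . . . . .
    . . . . X . . . . .
    . . . X X . . . . .
    . . X X X . . . . .
    . . X X X . . . . .
    . . . X X . . . . .
    . . . X X . . . . .
    . . . X X . . . . .
    . . . . X . . . . .
    . . . . X . . . . .
    . . . . . . . . . .
    . . . . . . . . . .
T1:
  2·area = 196  (B↔C swapped to make it positive)
  edge (0, 2)→(13, 8): d=(13,6) inclusive
  edge (13, 8)→(2, 18): d=(-11,10) inclusive
  edge (2, 18)→(0, 2): d=(-2,-16) inclusive
    (0,1)@(1, 3): e=[7,175,14] → X
    (1,1)@(3, 3): e=[-5,155,46] → .
    (0,2)@(1, 5): e=[33,153,10] → X
    (1,2)@(3, 5): e=[21,133,42] → X
    (2,2)@(5, 5): e=[9,113,74] → X
    (3,2)@(7, 5): e=[-3,93,106] → .
    (0,3)@(1, 7): e=[59,131,6] → X
    (3,3)@(7, 7): e=[23,71,102] → X
    (4,3)@(9, 7): e=[11,51,134] → X
    (5,3)@(11, 7): e=[-1,31,166] → .
    (0,4)@(1, 9): e=[85,109,2] → X
    (5,4)@(11, 9): e=[25,9,162] → X
  covered (25 px):
    . . . . . . . . . .
    X . . . . . . . . .
    X X X . . . . . . .
    X X X X X . . . . .
    X X X X X X . . . .
    . X X X X . . . . .
    . X X X . . . . . .
    . X X . . . . . . .
    . X . . . . . . . .
    . . . . . . . . . .
    . . . . . . . . . .
    . . . . . . . . . .
T2:
  2·area = 14
  edge (2, 14)→(4, 4): d=(2,-10) inclusive
  edge (4, 4)→(5, 6): d=(1,2) inclusive
  edge (5, 6)→(2, 14): d=(-3,8) inclusive
    (1,4)@(3, 9): e=[0,7,7] → X  [on edge]
    (2,4)@(5, 9): e=[20,3,-9] → .
    (1,5)@(3, 11): e=[4,9,1] → X
    (2,5)@(5, 11): e=[24,5,-15] → .
    (1,6)@(3, 13): e=[8,11,-5] → .
    (0,9)@(1, 19): e=[0,21,-7] → .  [on edge]
  covered (2 px):
    . . . . . . . . . .
    . . . . . . . . . .
    . . . . . . . . . .
    . . . . . . . . . .
    . X . . . . . . . .
    . X . . . . . . . .
    . . . . . . . . . .
    . . . . . . . . . .
    . . . . . . . . . .
    . . . . . . . . . .
    . . . . . . . . . .
    . . . . . . . . . .
T3:
  2·area = 32
  edge (10, 14)→(6, 18): d=(-4,4) inclusive
  edge (6, 18)→(10, 6): d=(4,-12) inclusive
  edge (10, 6)→(10, 14): d=(0,8) inclusive
    (5,1)@(11, 3): e=[40,0,-8] → .  [on edge]
    (9,2)@(19, 5): e=[0,104,-72] → .  [on edge]
    (8,3)@(17, 7): e=[0,88,-56] → .  [on edge]
    (4,4)@(9, 9): e=[24,0,8] → X  [on edge]
    (5,4)@(11, 9): e=[16,24,-8] → .
    (7,4)@(15, 9): e=[0,72,-40] → .  [on edge]
    (4,5)@(9, 11): e=[16,8,8] → X
    (5,5)@(11, 11): e=[8,32,-8] → .
    (6,5)@(13, 11): e=[0,56,-24] → .  [on edge]
    (4,6)@(9, 13): e=[8,16,8] → X
    (5,6)@(11, 13): e=[0,40,-8] → .  [on edge]
    (3,7)@(7, 15): e=[8,0,24] → X  [on edge]
    (4,7)@(9, 15): e=[0,24,8] → X  [on edge]
    (3,8)@(7, 17): e=[0,8,24] → X  [on edge]
    (2,9)@(5, 19): e=[0,-8,40] → .  [on edge]
    (1,10)@(3, 21): e=[0,-24,56] → .  [on edge]
    (2,10)@(5, 21): e=[-8,0,40] → .  [on edge]
    (0,11)@(1, 23): e=[0,-40,72] → .  [on edge]
  covered (6 px):
    . . . . . . . . . .
    . . . . . . . . . .
    . . . . . . . . . .
    . . . . . . . . . .
    . . . . X . . . . .
    . . . . X . . . . .
    . . . . X . . . . .
    . . . X X . . . . .
    . . . X . . . . . .
    . . . . . . . . . .
    . . . . . . . . . .
    . . . . . . . . . .

Answer: [[4,1],[3,2],[4,2],[2,3],[3,3],[4,3],[2,4],[3,4],[4,4],[3,5],[4,5],[3,6],[4,6],[3,7],[4,7],[4,8],[4,9]]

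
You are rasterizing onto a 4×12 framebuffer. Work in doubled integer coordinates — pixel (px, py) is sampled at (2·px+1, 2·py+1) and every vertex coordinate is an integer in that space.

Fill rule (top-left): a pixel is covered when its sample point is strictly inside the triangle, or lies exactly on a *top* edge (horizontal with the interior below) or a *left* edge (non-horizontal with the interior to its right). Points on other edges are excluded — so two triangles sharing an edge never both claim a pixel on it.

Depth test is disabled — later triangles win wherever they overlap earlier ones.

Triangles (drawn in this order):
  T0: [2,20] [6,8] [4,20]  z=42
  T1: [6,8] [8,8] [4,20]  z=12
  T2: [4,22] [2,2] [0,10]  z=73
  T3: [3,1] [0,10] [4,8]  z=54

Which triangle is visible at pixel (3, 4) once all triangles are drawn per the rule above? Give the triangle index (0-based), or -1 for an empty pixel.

T0:
  2·area = 24
  edge (2, 20)→(6, 8): d=(4,-12) top-left  bias=+0
  edge (6, 8)→(4, 20): d=(-2,12) right/bottom  bias=-1
  edge (4, 20)→(2, 20): d=(-2,0) right/bottom  bias=-1
    (3,2)@(7, 5): e=[0,-6,30] → ·  [on edge]
    (2,5)@(5, 11): e=[0,6,18] → █  [on edge]
    (3,5)@(7, 11): e=[24,-18,18] → ·
    (2,6)@(5, 13): e=[8,2,14] → █
    (3,6)@(7, 13): e=[32,-22,14] → ·
    (2,7)@(5, 15): e=[16,-2,10] → ·
    (1,8)@(3, 17): e=[0,18,6] → █  [on edge]
    (2,8)@(5, 17): e=[24,-6,6] → ·
    (1,9)@(3, 19): e=[8,14,2] → █
    (2,9)@(5, 19): e=[32,-10,2] → ·
    (1,10)@(3, 21): e=[16,10,-2] → ·
    (0,11)@(1, 23): e=[0,30,-6] → ·  [on edge]
  covered (4 px):
    · · · ·
    · · · ·
    · · · ·
    · · · ·
    · · · ·
    · · █ ·
    · · █ ·
    · · · ·
    · █ · ·
    · █ · ·
    · · · ·
    · · · ·
T1:
  2·area = 24
  edge (6, 8)→(8, 8): d=(2,0) top-left  bias=+0
  edge (8, 8)→(4, 20): d=(-4,12) right/bottom  bias=-1
  edge (4, 20)→(6, 8): d=(2,-12) top-left  bias=+0
    (3,4)@(7, 9): e=[2,8,14] → █
    (3,5)@(7, 11): e=[6,0,18] → ·  [on edge]
    (2,7)@(5, 15): e=[14,8,2] → █
    (3,7)@(7, 15): e=[14,-16,26] → ·
    (2,8)@(5, 17): e=[18,0,6] → ·  [on edge]
    (1,11)@(3, 23): e=[30,0,-6] → ·  [on edge]
  covered (2 px):
    · · · ·
    · · · ·
    · · · ·
    · · · ·
    · · · █
    · · · ·
    · · · ·
    · · █ ·
    · · · ·
    · · · ·
    · · · ·
    · · · ·
T2:
  2·area = 56  (B↔C swapped to make it positive)
  edge (4, 22)→(0, 10): d=(-4,-12) top-left  bias=+0
  edge (0, 10)→(2, 2): d=(2,-8) top-left  bias=+0
  edge (2, 2)→(4, 22): d=(2,20) right/bottom  bias=-1
    (0,3)@(1, 7): e=[24,2,30] → █
    (1,3)@(3, 7): e=[48,18,-10] → ·
    (0,4)@(1, 9): e=[16,6,34] → █
    (1,4)@(3, 9): e=[40,22,-6] → ·
    (0,5)@(1, 11): e=[8,10,38] → █
    (1,5)@(3, 11): e=[32,26,-2] → ·
    (0,6)@(1, 13): e=[0,14,42] → █  [on edge]
    (1,6)@(3, 13): e=[24,30,2] → █
    (2,6)@(5, 13): e=[48,46,-38] → ·
    (0,7)@(1, 15): e=[-8,18,46] → ·
    (1,7)@(3, 15): e=[16,34,6] → █
    (2,7)@(5, 15): e=[40,50,-34] → ·
    (1,9)@(3, 19): e=[0,42,14] → █  [on edge]
  covered (8 px):
    · · · ·
    · · · ·
    · · · ·
    █ · · ·
    █ · · ·
    █ · · ·
    █ █ · ·
    · █ · ·
    · █ · ·
    · █ · ·
    · · · ·
    · · · ·
T3:
  2·area = 30  (B↔C swapped to make it positive)
  edge (3, 1)→(4, 8): d=(1,7) right/bottom  bias=-1
  edge (4, 8)→(0, 10): d=(-4,2) right/bottom  bias=-1
  edge (0, 10)→(3, 1): d=(3,-9) top-left  bias=+0
    (1,0)@(3, 1): e=[0,30,0] → ·  [on edge]
    (1,1)@(3, 3): e=[2,22,6] → █
    (2,1)@(5, 3): e=[-12,18,24] → ·
    (1,2)@(3, 5): e=[4,14,12] → █
    (2,2)@(5, 5): e=[-10,10,30] → ·
    (0,3)@(1, 7): e=[20,10,0] → █  [on edge]
    (2,3)@(5, 7): e=[-8,2,36] → ·
    (0,4)@(1, 9): e=[22,2,6] → █
    (1,4)@(3, 9): e=[8,-2,24] → ·
    (0,5)@(1, 11): e=[24,-6,12] → ·
    (2,7)@(5, 15): e=[0,-30,60] → ·  [on edge]
  covered (5 px):
    · · · ·
    · █ · ·
    · █ · ·
    █ █ · ·
    █ · · ·
    · · · ·
    · · · ·
    · · · ·
    · · · ·
    · · · ·
    · · · ·
    · · · ·

Z-buffer (winner per pixel, '.' = empty):
  . . . .
  . 3 . .
  . 3 . .
  3 3 . .
  3 . . 1
  2 . 0 .
  2 2 0 .
  . 2 1 .
  . 2 . .
  . 2 . .
  . . . .
  . . . .

Final: 1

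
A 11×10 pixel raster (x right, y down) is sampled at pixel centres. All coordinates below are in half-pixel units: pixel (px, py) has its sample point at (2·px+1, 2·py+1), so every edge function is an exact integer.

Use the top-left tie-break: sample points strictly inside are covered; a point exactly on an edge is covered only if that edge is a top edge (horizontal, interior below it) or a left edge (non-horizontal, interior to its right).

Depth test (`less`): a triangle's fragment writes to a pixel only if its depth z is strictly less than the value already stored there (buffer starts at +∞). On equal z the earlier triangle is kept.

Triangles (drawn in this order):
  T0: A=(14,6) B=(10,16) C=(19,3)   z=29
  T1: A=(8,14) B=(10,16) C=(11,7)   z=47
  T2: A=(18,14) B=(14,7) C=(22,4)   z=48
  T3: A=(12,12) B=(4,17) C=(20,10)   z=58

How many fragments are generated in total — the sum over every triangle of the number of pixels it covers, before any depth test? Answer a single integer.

T0:
  2·area = 38  (B↔C swapped to make it positive)
  edge (14, 6)→(19, 3): d=(5,-3) top-left  bias=+0
  edge (19, 3)→(10, 16): d=(-9,13) right/bottom  bias=-1
  edge (10, 16)→(14, 6): d=(4,-10) top-left  bias=+0
    (9,1)@(19, 3): e=[0,0,38] → ·  [on edge]
    (8,2)@(17, 5): e=[4,8,26] → █
    (9,2)@(19, 5): e=[10,-18,46] → ·
    (7,3)@(15, 7): e=[8,16,14] → █
    (8,3)@(17, 7): e=[14,-10,34] → ·
    (4,4)@(9, 9): e=[0,76,-38] → ·  [on edge]
    (6,4)@(13, 9): e=[12,24,2] → █
    (7,4)@(15, 9): e=[18,-2,22] → ·
    (6,5)@(13, 11): e=[22,6,10] → █
    (7,5)@(15, 11): e=[28,-20,30] → ·
    (6,6)@(13, 13): e=[32,-12,18] → ·
  covered (4 px):
    · · · · · · · · · · ·
    · · · · · · · · · · ·
    · · · · · · · · █ · ·
    · · · · · · · █ · · ·
    · · · · · · █ · · · ·
    · · · · · · █ · · · ·
    · · · · · · · · · · ·
    · · · · · · · · · · ·
    · · · · · · · · · · ·
    · · · · · · · · · · ·
T1:
  2·area = 20  (B↔C swapped to make it positive)
  edge (8, 14)→(11, 7): d=(3,-7) top-left  bias=+0
  edge (11, 7)→(10, 16): d=(-1,9) right/bottom  bias=-1
  edge (10, 16)→(8, 14): d=(-2,-2) top-left  bias=+0
    (0,3)@(1, 7): e=[-70,90,0] → ·  [on edge]
    (5,3)@(11, 7): e=[0,0,20] → ·  [on edge]
    (1,4)@(3, 9): e=[-50,70,0] → ·  [on edge]
    (2,5)@(5, 11): e=[-30,50,0] → ·  [on edge]
    (3,6)@(7, 13): e=[-10,30,0] → ·  [on edge]
    (4,6)@(9, 13): e=[4,12,4] → █
    (5,6)@(11, 13): e=[18,-6,8] → ·
    (4,7)@(9, 15): e=[10,10,0] → █  [on edge]
    (5,7)@(11, 15): e=[24,-8,4] → ·
    (4,8)@(9, 17): e=[16,8,-4] → ·
    (5,8)@(11, 17): e=[30,-10,0] → ·  [on edge]
    (6,9)@(13, 19): e=[50,-30,0] → ·  [on edge]
  covered (2 px):
    · · · · · · · · · · ·
    · · · · · · · · · · ·
    · · · · · · · · · · ·
    · · · · · · · · · · ·
    · · · · · · · · · · ·
    · · · · · · · · · · ·
    · · · · █ · · · · · ·
    · · · · █ · · · · · ·
    · · · · · · · · · · ·
    · · · · · · · · · · ·
T2:
  2·area = 68
  edge (18, 14)→(14, 7): d=(-4,-7) top-left  bias=+0
  edge (14, 7)→(22, 4): d=(8,-3) top-left  bias=+0
  edge (22, 4)→(18, 14): d=(-4,10) right/bottom  bias=-1
    (10,2)@(21, 5): e=[57,5,6] → █
    (7,3)@(15, 7): e=[7,3,58] → █
    (8,3)@(17, 7): e=[21,9,38] → █
    (9,3)@(19, 7): e=[35,15,18] → █
    (10,3)@(21, 7): e=[49,21,-2] → ·
    (7,4)@(15, 9): e=[-1,19,50] → ·
    (8,4)@(17, 9): e=[13,25,30] → █
    (10,4)@(21, 9): e=[41,37,-10] → ·
    (8,5)@(17, 11): e=[5,41,22] → █
    (10,5)@(21, 11): e=[33,53,-18] → ·
    (8,6)@(17, 13): e=[-3,57,14] → ·
    (9,6)@(19, 13): e=[11,63,-6] → ·
  covered (8 px):
    · · · · · · · · · · ·
    · · · · · · · · · · ·
    · · · · · · · · · · █
    · · · · · · · █ █ █ ·
    · · · · · · · · █ █ ·
    · · · · · · · · █ █ ·
    · · · · · · · · · · ·
    · · · · · · · · · · ·
    · · · · · · · · · · ·
    · · · · · · · · · · ·
T3:
  2·area = 24  (B↔C swapped to make it positive)
  edge (12, 12)→(20, 10): d=(8,-2) top-left  bias=+0
  edge (20, 10)→(4, 17): d=(-16,7) right/bottom  bias=-1
  edge (4, 17)→(12, 12): d=(8,-5) top-left  bias=+0
    (8,5)@(17, 11): e=[2,5,17] → █
    (9,5)@(19, 11): e=[6,-9,27] → ·
    (5,6)@(11, 13): e=[6,15,3] → █
    (6,6)@(13, 13): e=[10,1,13] → █
    (7,6)@(15, 13): e=[14,-13,23] → ·
    (8,6)@(17, 13): e=[18,-27,33] → ·
    (5,7)@(11, 15): e=[22,-17,19] → ·
    (6,7)@(13, 15): e=[26,-31,29] → ·
  covered (3 px):
    · · · · · · · · · · ·
    · · · · · · · · · · ·
    · · · · · · · · · · ·
    · · · · · · · · · · ·
    · · · · · · · · · · ·
    · · · · · · · · █ · ·
    · · · · · █ █ · · · ·
    · · · · · · · · · · ·
    · · · · · · · · · · ·
    · · · · · · · · · · ·

Final: 17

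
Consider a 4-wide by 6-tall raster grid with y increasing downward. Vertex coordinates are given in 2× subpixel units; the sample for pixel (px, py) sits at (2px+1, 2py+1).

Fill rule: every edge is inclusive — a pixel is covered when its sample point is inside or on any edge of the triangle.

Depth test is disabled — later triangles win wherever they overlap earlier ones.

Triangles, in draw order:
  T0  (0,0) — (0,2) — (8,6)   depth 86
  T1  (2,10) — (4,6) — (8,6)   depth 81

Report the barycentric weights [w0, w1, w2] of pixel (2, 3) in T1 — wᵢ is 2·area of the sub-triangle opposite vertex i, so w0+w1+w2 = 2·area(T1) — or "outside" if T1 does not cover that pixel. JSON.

T0:
  2·area = 16  (B↔C swapped to make it positive)
  edge (0, 0)→(8, 6): d=(8,6) inclusive
  edge (8, 6)→(0, 2): d=(-8,-4) inclusive
  edge (0, 2)→(0, 0): d=(0,-2) inclusive
    (0,0)@(1, 1): e=[2,12,2] → █
    (1,0)@(3, 1): e=[-10,20,6] → ·
    (0,1)@(1, 3): e=[18,-4,2] → ·
    (1,1)@(3, 3): e=[6,4,6] → █
    (2,1)@(5, 3): e=[-6,12,10] → ·
    (1,2)@(3, 5): e=[22,-12,6] → ·
  covered (2 px):
    █ · · ·
    · █ · ·
    · · · ·
    · · · ·
    · · · ·
    · · · ·
T1:
  2·area = 16
  edge (2, 10)→(4, 6): d=(2,-4) inclusive
  edge (4, 6)→(8, 6): d=(4,0) inclusive
  edge (8, 6)→(2, 10): d=(-6,4) inclusive
    (2,3)@(5, 7): e=[6,4,6] → █
    (3,3)@(7, 7): e=[14,4,-2] → ·
    (1,4)@(3, 9): e=[2,12,2] → █
    (2,4)@(5, 9): e=[10,12,-6] → ·
    (1,5)@(3, 11): e=[6,20,-10] → ·
  covered (2 px):
    · · · ·
    · · · ·
    · · · ·
    · · █ ·
    · █ · ·
    · · · ·

Answer: [4,6,6]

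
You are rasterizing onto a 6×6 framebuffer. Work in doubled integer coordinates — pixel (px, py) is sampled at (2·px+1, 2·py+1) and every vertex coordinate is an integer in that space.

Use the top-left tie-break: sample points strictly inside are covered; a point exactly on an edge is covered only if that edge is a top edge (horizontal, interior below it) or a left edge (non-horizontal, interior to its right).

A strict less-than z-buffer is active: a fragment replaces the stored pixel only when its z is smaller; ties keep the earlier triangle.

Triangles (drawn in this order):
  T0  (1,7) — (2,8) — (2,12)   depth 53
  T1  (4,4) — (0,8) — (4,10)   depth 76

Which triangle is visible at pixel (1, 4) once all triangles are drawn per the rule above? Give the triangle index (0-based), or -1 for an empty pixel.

T0:
  2·area = 4
  edge (1, 7)→(2, 8): d=(1,1) right/bottom  bias=-1
  edge (2, 8)→(2, 12): d=(0,4) right/bottom  bias=-1
  edge (2, 12)→(1, 7): d=(-1,-5) top-left  bias=+0
    (0,3)@(1, 7): e=[0,4,0] → ·  [on edge]
    (1,4)@(3, 9): e=[0,-4,8] → ·  [on edge]
    (2,5)@(5, 11): e=[0,-12,16] → ·  [on edge]
  covered (0 px):
    · · · · · ·
    · · · · · ·
    · · · · · ·
    · · · · · ·
    · · · · · ·
    · · · · · ·
T1:
  2·area = 24  (B↔C swapped to make it positive)
  edge (4, 4)→(4, 10): d=(0,6) right/bottom  bias=-1
  edge (4, 10)→(0, 8): d=(-4,-2) top-left  bias=+0
  edge (0, 8)→(4, 4): d=(4,-4) top-left  bias=+0
    (3,0)@(7, 1): e=[-18,42,0] → ·  [on edge]
    (2,1)@(5, 3): e=[-6,30,0] → ·  [on edge]
    (1,2)@(3, 5): e=[6,18,0] → █  [on edge]
    (2,2)@(5, 5): e=[-6,22,8] → ·
    (0,3)@(1, 7): e=[18,6,0] → █  [on edge]
    (2,3)@(5, 7): e=[-6,14,16] → ·
    (0,4)@(1, 9): e=[18,-2,8] → ·
    (1,4)@(3, 9): e=[6,2,16] → █
    (2,4)@(5, 9): e=[-6,6,24] → ·
    (1,5)@(3, 11): e=[6,-6,24] → ·
  covered (4 px):
    · · · · · ·
    · · · · · ·
    · █ · · · ·
    █ █ · · · ·
    · █ · · · ·
    · · · · · ·

Z-buffer (winner per pixel, '.' = empty):
  . . . . . .
  . . . . . .
  . 1 . . . .
  1 1 . . . .
  . 1 . . . .
  . . . . . .

Result: 1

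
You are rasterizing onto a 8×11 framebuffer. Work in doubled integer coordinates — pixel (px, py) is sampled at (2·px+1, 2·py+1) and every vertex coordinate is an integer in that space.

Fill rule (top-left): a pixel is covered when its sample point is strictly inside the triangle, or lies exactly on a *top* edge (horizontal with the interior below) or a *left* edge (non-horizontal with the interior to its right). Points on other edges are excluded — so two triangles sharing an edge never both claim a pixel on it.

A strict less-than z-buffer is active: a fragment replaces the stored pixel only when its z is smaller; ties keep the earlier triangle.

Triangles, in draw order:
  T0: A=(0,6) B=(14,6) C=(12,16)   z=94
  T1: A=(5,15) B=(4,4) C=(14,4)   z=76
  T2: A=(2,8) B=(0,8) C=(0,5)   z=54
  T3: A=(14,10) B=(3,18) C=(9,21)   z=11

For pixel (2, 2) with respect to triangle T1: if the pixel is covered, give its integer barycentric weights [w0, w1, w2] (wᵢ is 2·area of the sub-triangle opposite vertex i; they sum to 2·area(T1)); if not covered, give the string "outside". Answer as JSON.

T0:
  2·area = 140
  edge (0, 6)→(14, 6): d=(14,0) top-left  bias=+0
  edge (14, 6)→(12, 16): d=(-2,10) right/bottom  bias=-1
  edge (12, 16)→(0, 6): d=(-12,-10) top-left  bias=+0
    (7,0)@(15, 1): e=[-70,0,210] → ·  [on edge]
    (1,3)@(3, 7): e=[14,108,18] → █
    (2,3)@(5, 7): e=[14,88,38] → █
    (3,3)@(7, 7): e=[14,68,58] → █
    (4,3)@(9, 7): e=[14,48,78] → █
    (5,3)@(11, 7): e=[14,28,98] → █
    (6,3)@(13, 7): e=[14,8,118] → █
    (7,3)@(15, 7): e=[14,-12,138] → ·
    (1,4)@(3, 9): e=[42,104,-6] → ·
    (2,4)@(5, 9): e=[42,84,14] → █
    (7,4)@(15, 9): e=[42,-16,114] → ·
    (2,5)@(5, 11): e=[70,80,-10] → ·
    (6,5)@(13, 11): e=[70,0,70] → ·  [on edge]
    (5,10)@(11, 21): e=[210,0,-70] → ·  [on edge]
  covered (17 px):
    · · · · · · · ·
    · · · · · · · ·
    · · · · · · · ·
    · █ █ █ █ █ █ ·
    · · █ █ █ █ █ ·
    · · · █ █ █ · ·
    · · · · █ █ · ·
    · · · · · █ · ·
    · · · · · · · ·
    · · · · · · · ·
    · · · · · · · ·
T1:
  2·area = 110
  edge (5, 15)→(4, 4): d=(-1,-11) top-left  bias=+0
  edge (4, 4)→(14, 4): d=(10,0) top-left  bias=+0
  edge (14, 4)→(5, 15): d=(-9,11) right/bottom  bias=-1
    (2,2)@(5, 5): e=[10,10,90] → █
    (3,2)@(7, 5): e=[32,10,68] → █
    (4,2)@(9, 5): e=[54,10,46] → █
    (5,2)@(11, 5): e=[76,10,24] → █
    (6,2)@(13, 5): e=[98,10,2] → █
    (7,2)@(15, 5): e=[120,10,-20] → ·
    (2,3)@(5, 7): e=[8,30,72] → █
    (6,3)@(13, 7): e=[96,30,-16] → ·
    (2,4)@(5, 9): e=[6,50,54] → █
    (5,4)@(11, 9): e=[72,50,-12] → ·
    (2,5)@(5, 11): e=[4,70,36] → █
    (4,5)@(9, 11): e=[48,70,-8] → ·
    (2,7)@(5, 15): e=[0,110,0] → ·  [on edge]
  covered (15 px):
    · · · · · · · ·
    · · · · · · · ·
    · · █ █ █ █ █ ·
    · · █ █ █ █ · ·
    · · █ █ █ · · ·
    · · █ █ · · · ·
    · · █ · · · · ·
    · · · · · · · ·
    · · · · · · · ·
    · · · · · · · ·
    · · · · · · · ·
T2:
  2·area = 6
  edge (2, 8)→(0, 8): d=(-2,0) right/bottom  bias=-1
  edge (0, 8)→(0, 5): d=(0,-3) top-left  bias=+0
  edge (0, 5)→(2, 8): d=(2,3) right/bottom  bias=-1
    (0,3)@(1, 7): e=[2,3,1] → █
    (1,3)@(3, 7): e=[2,9,-5] → ·
    (0,4)@(1, 9): e=[-2,3,5] → ·
  covered (1 px):
    · · · · · · · ·
    · · · · · · · ·
    · · · · · · · ·
    █ · · · · · · ·
    · · · · · · · ·
    · · · · · · · ·
    · · · · · · · ·
    · · · · · · · ·
    · · · · · · · ·
    · · · · · · · ·
    · · · · · · · ·
T3:
  2·area = 81  (B↔C swapped to make it positive)
  edge (14, 10)→(9, 21): d=(-5,11) right/bottom  bias=-1
  edge (9, 21)→(3, 18): d=(-6,-3) top-left  bias=+0
  edge (3, 18)→(14, 10): d=(11,-8) top-left  bias=+0
    (6,5)@(13, 11): e=[6,72,3] → █
    (7,5)@(15, 11): e=[-16,78,19] → ·
    (5,6)@(11, 13): e=[18,54,9] → █
    (6,6)@(13, 13): e=[-4,60,25] → ·
    (4,7)@(9, 15): e=[30,36,15] → █
    (6,7)@(13, 15): e=[-14,48,47] → ·
    (0,8)@(1, 17): e=[108,0,-27] → ·  [on edge]
    (2,8)@(5, 17): e=[64,12,5] → █
    (3,8)@(7, 17): e=[42,18,21] → █
    (5,8)@(11, 17): e=[-2,30,53] → ·
    (2,9)@(5, 19): e=[54,0,27] → █  [on edge]
    (5,9)@(11, 19): e=[-12,18,75] → ·
    (4,10)@(9, 21): e=[0,0,81] → ·  [on edge]
  covered (10 px):
    · · · · · · · ·
    · · · · · · · ·
    · · · · · · · ·
    · · · · · · · ·
    · · · · · · · ·
    · · · · · · █ ·
    · · · · · █ · ·
    · · · · █ █ · ·
    · · █ █ █ · · ·
    · · █ █ █ · · ·
    · · · · · · · ·

Result: [10,90,10]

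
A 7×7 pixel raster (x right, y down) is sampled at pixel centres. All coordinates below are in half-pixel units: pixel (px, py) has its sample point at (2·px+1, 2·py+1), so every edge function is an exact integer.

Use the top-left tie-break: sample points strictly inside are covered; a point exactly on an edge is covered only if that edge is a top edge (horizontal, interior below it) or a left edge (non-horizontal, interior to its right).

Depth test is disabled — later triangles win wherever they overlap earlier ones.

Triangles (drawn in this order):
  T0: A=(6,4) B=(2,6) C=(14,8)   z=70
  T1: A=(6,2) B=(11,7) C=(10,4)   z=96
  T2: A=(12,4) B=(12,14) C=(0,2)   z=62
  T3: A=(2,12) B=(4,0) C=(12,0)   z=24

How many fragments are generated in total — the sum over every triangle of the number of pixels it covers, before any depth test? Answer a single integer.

T0:
  2·area = 32  (B↔C swapped to make it positive)
  edge (6, 4)→(14, 8): d=(8,4) right/bottom  bias=-1
  edge (14, 8)→(2, 6): d=(-12,-2) top-left  bias=+0
  edge (2, 6)→(6, 4): d=(4,-2) top-left  bias=+0
    (2,2)@(5, 5): e=[12,18,2] → X
    (3,2)@(7, 5): e=[4,22,6] → X
    (4,2)@(9, 5): e=[-4,26,10] → .
    (2,3)@(5, 7): e=[28,-6,10] → .
    (3,3)@(7, 7): e=[20,-2,14] → .
    (4,3)@(9, 7): e=[12,2,18] → X
    (5,3)@(11, 7): e=[4,6,22] → X
    (6,3)@(13, 7): e=[-4,10,26] → .
    (4,4)@(9, 9): e=[28,-22,26] → .
    (5,4)@(11, 9): e=[20,-18,30] → .
  covered (4 px):
    . . . . . . .
    . . . . . . .
    . . X X . . .
    . . . . X X .
    . . . . . . .
    . . . . . . .
    . . . . . . .
T1:
  2·area = 10  (B↔C swapped to make it positive)
  edge (6, 2)→(10, 4): d=(4,2) right/bottom  bias=-1
  edge (10, 4)→(11, 7): d=(1,3) right/bottom  bias=-1
  edge (11, 7)→(6, 2): d=(-5,-5) top-left  bias=+0
    (2,0)@(5, 1): e=[-2,12,0] → .  [on edge]
    (4,0)@(9, 1): e=[-10,0,20] → .  [on edge]
    (3,1)@(7, 3): e=[2,8,0] → X  [on edge]
    (4,1)@(9, 3): e=[-2,2,10] → .
    (3,2)@(7, 5): e=[10,10,-10] → .
    (4,2)@(9, 5): e=[6,4,0] → X  [on edge]
    (5,2)@(11, 5): e=[2,-2,10] → .
    (4,3)@(9, 7): e=[14,6,-10] → .
    (5,3)@(11, 7): e=[10,0,0] → .  [on edge]
    (6,4)@(13, 9): e=[14,-4,0] → .  [on edge]
    (6,6)@(13, 13): e=[30,0,-20] → .  [on edge]
  covered (2 px):
    . . . . . . .
    . . . X . . .
    . . . . X . .
    . . . . . . .
    . . . . . . .
    . . . . . . .
    . . . . . . .
T2:
  2·area = 120
  edge (12, 4)→(12, 14): d=(0,10) right/bottom  bias=-1
  edge (12, 14)→(0, 2): d=(-12,-12) top-left  bias=+0
  edge (0, 2)→(12, 4): d=(12,2) right/bottom  bias=-1
    (0,1)@(1, 3): e=[110,0,10] → X  [on edge]
    (1,1)@(3, 3): e=[90,24,6] → X
    (2,1)@(5, 3): e=[70,48,2] → X
    (3,1)@(7, 3): e=[50,72,-2] → .
    (0,2)@(1, 5): e=[110,-24,34] → .
    (1,2)@(3, 5): e=[90,0,30] → X  [on edge]
    (3,2)@(7, 5): e=[50,48,22] → X
    (4,2)@(9, 5): e=[30,72,18] → X
    (5,2)@(11, 5): e=[10,96,14] → X
    (6,2)@(13, 5): e=[-10,120,10] → .
    (1,3)@(3, 7): e=[90,-24,54] → .
    (2,3)@(5, 7): e=[70,0,50] → X  [on edge]
    (3,4)@(7, 9): e=[50,0,70] → X  [on edge]
    (4,5)@(9, 11): e=[30,0,90] → X  [on edge]
    (5,6)@(11, 13): e=[10,0,110] → X  [on edge]
  covered (18 px):
    . . . . . . .
    X X X . . . .
    . X X X X X .
    . . X X X X .
    . . . X X X .
    . . . . X X .
    . . . . . X .
T3:
  2·area = 96
  edge (2, 12)→(4, 0): d=(2,-12) top-left  bias=+0
  edge (4, 0)→(12, 0): d=(8,0) top-left  bias=+0
  edge (12, 0)→(2, 12): d=(-10,12) right/bottom  bias=-1
    (2,0)@(5, 1): e=[14,8,74] → X
    (3,0)@(7, 1): e=[38,8,50] → X
    (4,0)@(9, 1): e=[62,8,26] → X
    (5,0)@(11, 1): e=[86,8,2] → X
    (6,0)@(13, 1): e=[110,8,-22] → .
    (2,1)@(5, 3): e=[18,24,54] → X
    (5,1)@(11, 3): e=[90,24,-18] → .
    (2,2)@(5, 5): e=[22,40,34] → X
    (4,2)@(9, 5): e=[70,40,-14] → .
    (1,3)@(3, 7): e=[2,56,38] → X
    (3,3)@(7, 7): e=[50,56,-10] → .
    (1,4)@(3, 9): e=[6,72,18] → X
  covered (12 px):
    . . X X X X .
    . . X X X . .
    . . X X . . .
    . X X . . . .
    . X . . . . .
    . . . . . . .
    . . . . . . .

Result: 36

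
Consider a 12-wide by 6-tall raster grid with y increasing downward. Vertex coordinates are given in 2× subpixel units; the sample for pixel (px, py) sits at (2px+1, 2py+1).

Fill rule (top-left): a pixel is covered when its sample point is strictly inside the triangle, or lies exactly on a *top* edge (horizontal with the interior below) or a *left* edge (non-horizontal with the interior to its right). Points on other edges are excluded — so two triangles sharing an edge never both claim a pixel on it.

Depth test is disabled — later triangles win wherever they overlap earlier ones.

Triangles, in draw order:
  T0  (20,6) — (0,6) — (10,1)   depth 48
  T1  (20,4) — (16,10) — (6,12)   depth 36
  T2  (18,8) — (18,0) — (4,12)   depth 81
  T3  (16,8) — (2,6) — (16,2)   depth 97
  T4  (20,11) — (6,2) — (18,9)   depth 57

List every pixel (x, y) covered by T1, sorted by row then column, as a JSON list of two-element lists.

T0:
  2·area = 100
  edge (20, 6)→(0, 6): d=(-20,0) right/bottom  bias=-1
  edge (0, 6)→(10, 1): d=(10,-5) top-left  bias=+0
  edge (10, 1)→(20, 6): d=(10,5) right/bottom  bias=-1
    (3,1)@(7, 3): e=[60,5,35] → X
    (4,1)@(9, 3): e=[60,15,25] → X
    (5,1)@(11, 3): e=[60,25,15] → X
    (6,1)@(13, 3): e=[60,35,5] → X
    (7,1)@(15, 3): e=[60,45,-5] → .
    (1,2)@(3, 5): e=[20,5,75] → X
    (2,2)@(5, 5): e=[20,15,65] → X
    (7,2)@(15, 5): e=[20,65,15] → X
    (8,2)@(17, 5): e=[20,75,5] → X
    (9,2)@(19, 5): e=[20,85,-5] → .
    (1,3)@(3, 7): e=[-20,25,95] → .
    (2,3)@(5, 7): e=[-20,35,85] → .
  covered (12 px):
    . . . . . . . . . . . .
    . . . X X X X . . . . .
    . X X X X X X X X . . .
    . . . . . . . . . . . .
    . . . . . . . . . . . .
    . . . . . . . . . . . .
T1:
  2·area = 52
  edge (20, 4)→(16, 10): d=(-4,6) right/bottom  bias=-1
  edge (16, 10)→(6, 12): d=(-10,2) right/bottom  bias=-1
  edge (6, 12)→(20, 4): d=(14,-8) top-left  bias=+0
    (9,2)@(19, 5): e=[2,44,6] → X
    (10,2)@(21, 5): e=[-10,40,22] → .
    (7,3)@(15, 7): e=[18,32,2] → X
    (8,3)@(17, 7): e=[6,28,18] → X
    (9,3)@(19, 7): e=[-6,24,34] → .
    (6,4)@(13, 9): e=[22,16,14] → X
    (8,4)@(17, 9): e=[-2,8,46] → .
    (10,4)@(21, 9): e=[-26,0,78] → .  [on edge]
    (4,5)@(9, 11): e=[38,4,10] → X
    (5,5)@(11, 11): e=[26,0,26] → .  [on edge]
    (6,5)@(13, 11): e=[14,-4,42] → .
    (7,5)@(15, 11): e=[2,-8,58] → .
  covered (6 px):
    . . . . . . . . . . . .
    . . . . . . . . . . . .
    . . . . . . . . . X . .
    . . . . . . . X X . . .
    . . . . . . X X . . . .
    . . . . X . . . . . . .
T2:
  2·area = 112  (B↔C swapped to make it positive)
  edge (18, 8)→(4, 12): d=(-14,4) right/bottom  bias=-1
  edge (4, 12)→(18, 0): d=(14,-12) top-left  bias=+0
  edge (18, 0)→(18, 8): d=(0,8) right/bottom  bias=-1
    (8,0)@(17, 1): e=[102,2,8] → X
    (9,0)@(19, 1): e=[94,26,-8] → .
    (7,1)@(15, 3): e=[82,6,24] → X
    (9,1)@(19, 3): e=[66,54,-8] → .
    (6,2)@(13, 5): e=[62,10,40] → X
    (9,2)@(19, 5): e=[38,82,-8] → .
    (5,3)@(11, 7): e=[42,14,56] → X
    (9,3)@(19, 7): e=[10,110,-8] → .
    (4,4)@(9, 9): e=[22,18,72] → X
    (7,4)@(15, 9): e=[-2,90,24] → .
    (8,4)@(17, 9): e=[-10,114,8] → .
    (3,5)@(7, 11): e=[2,22,88] → X
  covered (14 px):
    . . . . . . . . X . . .
    . . . . . . . X X . . .
    . . . . . . X X X . . .
    . . . . . X X X X . . .
    . . . . X X X . . . . .
    . . . X . . . . . . . .
T3:
  2·area = 84
  edge (16, 8)→(2, 6): d=(-14,-2) top-left  bias=+0
  edge (2, 6)→(16, 2): d=(14,-4) top-left  bias=+0
  edge (16, 2)→(16, 8): d=(0,6) right/bottom  bias=-1
    (6,1)@(13, 3): e=[64,2,18] → X
    (7,1)@(15, 3): e=[68,10,6] → X
    (8,1)@(17, 3): e=[72,18,-6] → .
    (3,2)@(7, 5): e=[24,6,54] → X
    (4,2)@(9, 5): e=[28,14,42] → X
    (5,2)@(11, 5): e=[32,22,30] → X
    (8,2)@(17, 5): e=[44,46,-6] → .
    (3,3)@(7, 7): e=[-4,34,54] → .
    (4,3)@(9, 7): e=[0,42,42] → X  [on edge]
    (8,3)@(17, 7): e=[16,74,-6] → .
    (4,4)@(9, 9): e=[-28,70,42] → .
    (5,4)@(11, 9): e=[-24,78,30] → .
    (11,4)@(23, 9): e=[0,126,-42] → .  [on edge]
  covered (11 px):
    . . . . . . . . . . . .
    . . . . . . X X . . . .
    . . . X X X X X . . . .
    . . . . X X X X . . . .
    . . . . . . . . . . . .
    . . . . . . . . . . . .
T4:
  2·area = 10
  edge (20, 11)→(6, 2): d=(-14,-9) top-left  bias=+0
  edge (6, 2)→(18, 9): d=(12,7) right/bottom  bias=-1
  edge (18, 9)→(20, 11): d=(2,2) right/bottom  bias=-1
    (5,2)@(11, 5): e=[3,1,6] → X
    (6,2)@(13, 5): e=[21,-13,2] → .
    (5,3)@(11, 7): e=[-25,25,10] → .
    (8,4)@(17, 9): e=[1,7,2] → X
    (9,4)@(19, 9): e=[19,-7,-2] → .
    (8,5)@(17, 11): e=[-27,31,6] → .
  covered (2 px):
    . . . . . . . . . . . .
    . . . . . . . . . . . .
    . . . . . X . . . . . .
    . . . . . . . . . . . .
    . . . . . . . . X . . .
    . . . . . . . . . . . .

Final: [[9,2],[7,3],[8,3],[6,4],[7,4],[4,5]]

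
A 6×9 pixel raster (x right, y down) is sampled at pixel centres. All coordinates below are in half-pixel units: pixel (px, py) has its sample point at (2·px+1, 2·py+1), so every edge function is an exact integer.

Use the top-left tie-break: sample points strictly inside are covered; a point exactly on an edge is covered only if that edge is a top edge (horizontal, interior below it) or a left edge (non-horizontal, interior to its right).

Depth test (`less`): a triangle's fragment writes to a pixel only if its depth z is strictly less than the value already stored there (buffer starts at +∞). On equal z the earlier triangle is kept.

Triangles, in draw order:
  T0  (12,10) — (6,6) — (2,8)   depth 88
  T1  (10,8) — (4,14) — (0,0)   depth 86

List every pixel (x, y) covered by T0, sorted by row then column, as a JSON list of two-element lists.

T0:
  2·area = 28  (B↔C swapped to make it positive)
  edge (12, 10)→(2, 8): d=(-10,-2) top-left  bias=+0
  edge (2, 8)→(6, 6): d=(4,-2) top-left  bias=+0
  edge (6, 6)→(12, 10): d=(6,4) right/bottom  bias=-1
    (2,3)@(5, 7): e=[16,2,10] → █
    (3,3)@(7, 7): e=[20,6,2] → █
    (4,3)@(9, 7): e=[24,10,-6] → ·
    (2,4)@(5, 9): e=[-4,10,22] → ·
    (3,4)@(7, 9): e=[0,14,14] → █  [on edge]
    (4,4)@(9, 9): e=[4,18,6] → █
    (5,4)@(11, 9): e=[8,22,-2] → ·
    (3,5)@(7, 11): e=[-20,22,26] → ·
    (4,5)@(9, 11): e=[-16,26,18] → ·
  covered (4 px):
    · · · · · ·
    · · · · · ·
    · · · · · ·
    · · █ █ · ·
    · · · █ █ ·
    · · · · · ·
    · · · · · ·
    · · · · · ·
    · · · · · ·
T1:
  2·area = 108
  edge (10, 8)→(4, 14): d=(-6,6) right/bottom  bias=-1
  edge (4, 14)→(0, 0): d=(-4,-14) top-left  bias=+0
  edge (0, 0)→(10, 8): d=(10,8) right/bottom  bias=-1
    (0,0)@(1, 1): e=[96,10,2] → █
    (1,0)@(3, 1): e=[84,38,-14] → ·
    (0,1)@(1, 3): e=[84,2,22] → █
    (1,1)@(3, 3): e=[72,30,6] → █
    (2,1)@(5, 3): e=[60,58,-10] → ·
    (0,2)@(1, 5): e=[72,-6,42] → ·
    (1,2)@(3, 5): e=[60,22,26] → █
    (2,2)@(5, 5): e=[48,50,10] → █
    (3,2)@(7, 5): e=[36,78,-6] → ·
    (1,3)@(3, 7): e=[48,14,46] → █
    (3,3)@(7, 7): e=[24,70,14] → █
    (4,3)@(9, 7): e=[12,98,-2] → ·
    (5,3)@(11, 7): e=[0,126,-18] → ·  [on edge]
    (4,4)@(9, 9): e=[0,90,18] → ·  [on edge]
    (3,5)@(7, 11): e=[0,54,54] → ·  [on edge]
    (2,6)@(5, 13): e=[0,18,90] → ·  [on edge]
    (1,7)@(3, 15): e=[0,-18,126] → ·  [on edge]
    (0,8)@(1, 17): e=[0,-54,162] → ·  [on edge]
  covered (12 px):
    █ · · · · ·
    █ █ · · · ·
    · █ █ · · ·
    · █ █ █ · ·
    · █ █ █ · ·
    · · █ · · ·
    · · · · · ·
    · · · · · ·
    · · · · · ·

Final: [[2,3],[3,3],[3,4],[4,4]]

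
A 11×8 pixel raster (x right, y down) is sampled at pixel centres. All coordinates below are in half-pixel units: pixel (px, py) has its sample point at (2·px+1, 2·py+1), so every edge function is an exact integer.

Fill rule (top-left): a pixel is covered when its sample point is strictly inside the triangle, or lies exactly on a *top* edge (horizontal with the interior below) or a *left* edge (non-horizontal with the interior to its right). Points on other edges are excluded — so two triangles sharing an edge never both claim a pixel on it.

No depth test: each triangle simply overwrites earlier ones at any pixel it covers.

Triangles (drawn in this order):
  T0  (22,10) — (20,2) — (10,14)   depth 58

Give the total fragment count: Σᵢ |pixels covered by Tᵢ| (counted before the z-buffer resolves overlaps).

T0:
  2·area = 104  (B↔C swapped to make it positive)
  edge (22, 10)→(10, 14): d=(-12,4) right/bottom  bias=-1
  edge (10, 14)→(20, 2): d=(10,-12) top-left  bias=+0
  edge (20, 2)→(22, 10): d=(2,8) right/bottom  bias=-1
    (9,2)@(19, 5): e=[72,18,14] → █
    (10,2)@(21, 5): e=[64,42,-2] → ·
    (8,3)@(17, 7): e=[56,14,34] → █
    (10,3)@(21, 7): e=[40,62,2] → █
    (7,4)@(15, 9): e=[40,10,54] → █
    (6,5)@(13, 11): e=[24,6,74] → █
    (9,5)@(19, 11): e=[0,78,26] → ·  [on edge]
    (10,5)@(21, 11): e=[-8,102,10] → ·
    (5,6)@(11, 13): e=[8,2,94] → █
    (6,6)@(13, 13): e=[0,26,78] → ·  [on edge]
    (7,6)@(15, 13): e=[-8,50,62] → ·
    (8,6)@(17, 13): e=[-16,74,46] → ·
    (3,7)@(7, 15): e=[0,-26,130] → ·  [on edge]
  covered (12 px):
    · · · · · · · · · · ·
    · · · · · · · · · · ·
    · · · · · · · · · █ ·
    · · · · · · · · █ █ █
    · · · · · · · █ █ █ █
    · · · · · · █ █ █ · ·
    · · · · · █ · · · · ·
    · · · · · · · · · · ·

Result: 12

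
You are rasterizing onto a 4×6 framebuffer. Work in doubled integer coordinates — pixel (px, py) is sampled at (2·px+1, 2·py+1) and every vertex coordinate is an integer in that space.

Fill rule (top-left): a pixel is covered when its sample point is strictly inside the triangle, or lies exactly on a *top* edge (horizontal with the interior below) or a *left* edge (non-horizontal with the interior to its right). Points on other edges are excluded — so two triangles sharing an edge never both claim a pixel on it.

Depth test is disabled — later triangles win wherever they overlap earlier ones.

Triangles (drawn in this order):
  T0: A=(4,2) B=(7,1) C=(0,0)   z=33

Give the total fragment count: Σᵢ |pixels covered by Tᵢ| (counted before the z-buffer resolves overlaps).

T0:
  2·area = 10  (B↔C swapped to make it positive)
  edge (4, 2)→(0, 0): d=(-4,-2) top-left  bias=+0
  edge (0, 0)→(7, 1): d=(7,1) right/bottom  bias=-1
  edge (7, 1)→(4, 2): d=(-3,1) right/bottom  bias=-1
    (1,0)@(3, 1): e=[2,4,4] → █
    (2,0)@(5, 1): e=[6,2,2] → █
    (3,0)@(7, 1): e=[10,0,0] → ·  [on edge]
    (0,1)@(1, 3): e=[-10,20,0] → ·  [on edge]
    (1,1)@(3, 3): e=[-6,18,-2] → ·
    (2,1)@(5, 3): e=[-2,16,-4] → ·
  covered (2 px):
    · █ █ ·
    · · · ·
    · · · ·
    · · · ·
    · · · ·
    · · · ·

Final: 2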